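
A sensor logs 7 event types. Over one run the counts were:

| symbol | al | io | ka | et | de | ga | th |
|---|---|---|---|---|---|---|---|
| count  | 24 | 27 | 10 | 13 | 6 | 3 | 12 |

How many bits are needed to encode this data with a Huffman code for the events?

Greedily combine the two least-frequent nodes:
combine ga(3), de(6) → 9
combine 9, ka(10) → 19
combine th(12), et(13) → 25
combine 19, al(24) → 43
combine 25, io(27) → 52
combine 43, 52 → 95
The encoded length is the sum of every internal node's weight: 9 + 19 + 25 + 43 + 52 + 95 = 243 bits.

243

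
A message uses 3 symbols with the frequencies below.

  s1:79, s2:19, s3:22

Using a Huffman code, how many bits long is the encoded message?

161

Merge the two smallest weights repeatedly:
combine s2(19), s3(22) → 41
combine 41, s1(79) → 120
Each symbol's bit-cost is frequency × depth; summing gives 161 bits (equivalently 41 + 120).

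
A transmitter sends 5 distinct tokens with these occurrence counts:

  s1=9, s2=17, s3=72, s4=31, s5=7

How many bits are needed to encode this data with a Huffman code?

Build the Huffman tree bottom-up:
merge s5(7) and s1(9): 16
merge 16 and s2(17): 33
merge s4(31) and 33: 64
merge 64 and s3(72): 136
Total encoded bits = sum of merged weights = 16 + 33 + 64 + 136 = 249.

249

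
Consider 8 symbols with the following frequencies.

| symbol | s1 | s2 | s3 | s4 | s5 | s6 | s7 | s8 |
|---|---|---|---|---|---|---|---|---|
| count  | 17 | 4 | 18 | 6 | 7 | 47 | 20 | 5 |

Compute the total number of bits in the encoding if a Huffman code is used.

322

Merge the two smallest weights repeatedly:
merge s2(4) and s8(5): 9
merge s4(6) and s5(7): 13
merge 9 and 13: 22
merge s1(17) and s3(18): 35
merge s7(20) and 22: 42
merge 35 and 42: 77
merge s6(47) and 77: 124
Total encoded bits = sum of merged weights = 9 + 13 + 22 + 35 + 42 + 77 + 124 = 322.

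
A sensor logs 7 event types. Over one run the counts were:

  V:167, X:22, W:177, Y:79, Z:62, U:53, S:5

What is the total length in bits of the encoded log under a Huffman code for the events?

Build the Huffman tree bottom-up:
merge S(5) and X(22): 27
merge 27 and U(53): 80
merge Z(62) and Y(79): 141
merge 80 and 141: 221
merge V(167) and W(177): 344
merge 221 and 344: 565
Total encoded bits = sum of merged weights = 27 + 80 + 141 + 221 + 344 + 565 = 1378.

1378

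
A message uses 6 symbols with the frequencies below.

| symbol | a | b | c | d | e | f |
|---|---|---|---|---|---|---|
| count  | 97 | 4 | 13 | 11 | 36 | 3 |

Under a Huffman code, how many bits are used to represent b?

5

Repeatedly merge the two smallest:
combine f(3), b(4) → 7
combine 7, d(11) → 18
combine c(13), 18 → 31
combine 31, e(36) → 67
combine 67, a(97) → 164
b sits 5 levels below the root, so its codeword is 5 bits.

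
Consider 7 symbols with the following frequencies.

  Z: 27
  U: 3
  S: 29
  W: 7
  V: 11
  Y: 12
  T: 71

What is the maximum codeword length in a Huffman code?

5

Merge the two lowest-weight nodes at each step:
merge U(3) and W(7): 10
merge 10 and V(11): 21
merge Y(12) and 21: 33
merge Z(27) and S(29): 56
merge 33 and 56: 89
merge T(71) and 89: 160
The first pair merged (U, W) ends up deepest, at depth 5.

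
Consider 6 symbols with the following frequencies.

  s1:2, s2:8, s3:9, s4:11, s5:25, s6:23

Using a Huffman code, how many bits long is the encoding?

Merge the two smallest weights repeatedly:
s1(2) + s2(8) → 10
s3(9) + 10 → 19
s4(11) + 19 → 30
s6(23) + s5(25) → 48
30 + 48 → 78
Each symbol's bit-cost is frequency × depth; summing gives 185 bits (equivalently 10 + 19 + 30 + 48 + 78).

185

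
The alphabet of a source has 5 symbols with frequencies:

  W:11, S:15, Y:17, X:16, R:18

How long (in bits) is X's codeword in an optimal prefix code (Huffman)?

Repeatedly merge the two smallest:
combine W(11), S(15) → 26
combine X(16), Y(17) → 33
combine R(18), 26 → 44
combine 33, 44 → 77
X sits 2 levels below the root, so its codeword is 2 bits.

2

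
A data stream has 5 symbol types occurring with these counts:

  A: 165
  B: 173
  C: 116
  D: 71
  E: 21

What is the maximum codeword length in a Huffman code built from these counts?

Merge the two lowest-weight nodes at each step:
E(21) + D(71) → 92
92 + C(116) → 208
A(165) + B(173) → 338
208 + 338 → 546
The first pair merged (E, D) ends up deepest, at depth 3.

3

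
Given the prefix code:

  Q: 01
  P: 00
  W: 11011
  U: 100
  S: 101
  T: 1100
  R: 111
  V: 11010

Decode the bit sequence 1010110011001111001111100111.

Read left to right; each codeword is recognised as soon as it completes (prefix code):
  101→S | 01→Q | 100→U | 1100→T | 111→R | 100→U | 111→R | 1100→T | 111→R
Decoded message: SQUTRURTR

SQUTRURTR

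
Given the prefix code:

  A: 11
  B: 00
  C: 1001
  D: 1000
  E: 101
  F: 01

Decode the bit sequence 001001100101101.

BCCFE

Read left to right; each codeword is recognised as soon as it completes (prefix code):
  00→B | 1001→C | 1001→C | 01→F | 101→E
Decoded message: BCCFE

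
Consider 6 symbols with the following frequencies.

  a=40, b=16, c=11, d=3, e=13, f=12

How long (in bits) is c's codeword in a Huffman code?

4

Huffman merges, smallest pair first:
merge d(3) and c(11): 14
merge f(12) and e(13): 25
merge 14 and b(16): 30
merge 25 and 30: 55
merge a(40) and 55: 95
c's leaf is at depth 4, giving a 4-bit codeword.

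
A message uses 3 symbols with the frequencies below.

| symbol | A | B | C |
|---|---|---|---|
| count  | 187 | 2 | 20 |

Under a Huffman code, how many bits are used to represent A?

1

Build the tree from the bottom:
B(2) + C(20) → 22
22 + A(187) → 209
A is merged only at the final step, so code length = 1.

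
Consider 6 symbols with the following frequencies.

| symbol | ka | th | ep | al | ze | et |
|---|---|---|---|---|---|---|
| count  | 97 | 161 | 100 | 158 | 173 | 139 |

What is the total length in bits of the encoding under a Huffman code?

2150

Build the Huffman tree bottom-up:
merge ka(97) and ep(100): 197
merge et(139) and al(158): 297
merge th(161) and ze(173): 334
merge 197 and 297: 494
merge 334 and 494: 828
Total encoded bits = sum of merged weights = 197 + 297 + 334 + 494 + 828 = 2150.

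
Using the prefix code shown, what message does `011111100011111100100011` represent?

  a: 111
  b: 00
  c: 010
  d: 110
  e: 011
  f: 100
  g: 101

eafeaffe

Read left to right; each codeword is recognised as soon as it completes (prefix code):
  011→e | 111→a | 100→f | 011→e | 111→a | 100→f | 100→f | 011→e
Decoded message: eafeaffe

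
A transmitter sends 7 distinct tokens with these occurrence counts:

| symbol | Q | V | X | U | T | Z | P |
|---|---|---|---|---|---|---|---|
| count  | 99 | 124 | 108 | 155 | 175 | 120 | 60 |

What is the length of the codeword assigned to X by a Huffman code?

Build the tree from the bottom:
merge P(60) and Q(99): 159
merge X(108) and Z(120): 228
merge V(124) and U(155): 279
merge 159 and T(175): 334
merge 228 and 279: 507
merge 334 and 507: 841
X's leaf is at depth 3, giving a 3-bit codeword.

3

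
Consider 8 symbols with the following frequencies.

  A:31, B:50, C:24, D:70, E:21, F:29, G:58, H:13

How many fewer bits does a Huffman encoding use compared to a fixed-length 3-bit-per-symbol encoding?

41

Fixed-length: 3 bits × 296 symbols = 888 bits.
Huffman merges:
merge H(13) and E(21): 34
merge C(24) and F(29): 53
merge A(31) and 34: 65
merge B(50) and 53: 103
merge G(58) and 65: 123
merge D(70) and 103: 173
merge 123 and 173: 296
Huffman total = 34 + 53 + 65 + 103 + 123 + 173 + 296 = 847 bits.
Saving = 888 − 847 = 41 bits.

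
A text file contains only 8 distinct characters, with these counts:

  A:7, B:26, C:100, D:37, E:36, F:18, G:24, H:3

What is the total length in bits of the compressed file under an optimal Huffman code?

Greedily combine the two least-frequent nodes:
H(3) + A(7) → 10
10 + F(18) → 28
G(24) + B(26) → 50
28 + E(36) → 64
D(37) + 50 → 87
64 + 87 → 151
C(100) + 151 → 251
Total encoded bits = sum of merged weights = 10 + 28 + 50 + 64 + 87 + 151 + 251 = 641.

641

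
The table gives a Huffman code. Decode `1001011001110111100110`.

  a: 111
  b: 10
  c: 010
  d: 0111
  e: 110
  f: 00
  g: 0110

Read left to right; each codeword is recognised as soon as it completes (prefix code):
  10→b | 010→c | 110→e | 0111→d | 0111→d | 10→b | 0110→g
Decoded message: bceddbg

bceddbg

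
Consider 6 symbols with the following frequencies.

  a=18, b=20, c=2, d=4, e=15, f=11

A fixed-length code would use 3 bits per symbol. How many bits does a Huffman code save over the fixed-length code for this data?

Fixed-length: 3 bits × 70 symbols = 210 bits.
Huffman merges:
combine c(2), d(4) → 6
combine 6, f(11) → 17
combine e(15), 17 → 32
combine a(18), b(20) → 38
combine 32, 38 → 70
Huffman total = 6 + 17 + 32 + 38 + 70 = 163 bits.
Saving = 210 − 163 = 47 bits.

47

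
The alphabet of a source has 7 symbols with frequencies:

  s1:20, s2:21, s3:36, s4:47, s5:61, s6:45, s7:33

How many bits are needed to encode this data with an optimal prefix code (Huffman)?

Build the Huffman tree bottom-up:
merge s1(20) and s2(21): 41
merge s7(33) and s3(36): 69
merge 41 and s6(45): 86
merge s4(47) and s5(61): 108
merge 69 and 86: 155
merge 108 and 155: 263
Each symbol's bit-cost is frequency × depth; summing gives 722 bits (equivalently 41 + 69 + 86 + 108 + 155 + 263).

722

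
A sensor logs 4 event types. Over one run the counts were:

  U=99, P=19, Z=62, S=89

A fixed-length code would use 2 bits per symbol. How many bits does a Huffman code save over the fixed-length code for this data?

Fixed-length: 2 bits × 269 symbols = 538 bits.
Huffman merges:
P(19) + Z(62) → 81
81 + S(89) → 170
U(99) + 170 → 269
Huffman total = 81 + 170 + 269 = 520 bits.
Saving = 538 − 520 = 18 bits.

18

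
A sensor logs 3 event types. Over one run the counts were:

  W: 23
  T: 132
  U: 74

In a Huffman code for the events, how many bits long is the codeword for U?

2

Build the tree from the bottom:
combine W(23), U(74) → 97
combine 97, T(132) → 229
U's leaf is at depth 2, giving a 2-bit codeword.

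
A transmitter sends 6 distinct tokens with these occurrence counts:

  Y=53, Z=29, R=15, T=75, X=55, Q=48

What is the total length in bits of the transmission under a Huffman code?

686

Merge the two smallest weights repeatedly:
R(15) + Z(29) → 44
44 + Q(48) → 92
Y(53) + X(55) → 108
T(75) + 92 → 167
108 + 167 → 275
Total encoded bits = sum of merged weights = 44 + 92 + 108 + 167 + 275 = 686.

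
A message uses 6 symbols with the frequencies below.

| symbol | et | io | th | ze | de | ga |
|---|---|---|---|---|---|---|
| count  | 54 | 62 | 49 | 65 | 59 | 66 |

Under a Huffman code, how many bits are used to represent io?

Huffman merges, smallest pair first:
th(49) + et(54) → 103
de(59) + io(62) → 121
ze(65) + ga(66) → 131
103 + 121 → 224
131 + 224 → 355
The subtree containing io is merged 3 times, so code length = 3.

3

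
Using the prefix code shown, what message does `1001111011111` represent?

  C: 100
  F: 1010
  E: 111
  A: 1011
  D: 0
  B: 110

Read left to right; each codeword is recognised as soon as it completes (prefix code):
  100→C | 111→E | 1011→A | 111→E
Decoded message: CEAE

CEAE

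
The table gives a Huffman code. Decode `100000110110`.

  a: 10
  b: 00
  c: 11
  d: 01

Read left to right; each codeword is recognised as soon as it completes (prefix code):
  10→a | 00→b | 00→b | 11→c | 01→d | 10→a
Decoded message: abbcda

abbcda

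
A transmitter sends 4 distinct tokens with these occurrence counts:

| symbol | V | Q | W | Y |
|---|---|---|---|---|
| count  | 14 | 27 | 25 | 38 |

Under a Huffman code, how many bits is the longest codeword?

Merge the two lowest-weight nodes at each step:
combine V(14), W(25) → 39
combine Q(27), Y(38) → 65
combine 39, 65 → 104
The first pair merged (V, W) ends up deepest, at depth 2.

2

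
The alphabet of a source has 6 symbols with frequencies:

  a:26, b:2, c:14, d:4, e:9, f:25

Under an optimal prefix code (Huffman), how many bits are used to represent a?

2

Huffman merges, smallest pair first:
merge b(2) and d(4): 6
merge 6 and e(9): 15
merge c(14) and 15: 29
merge f(25) and a(26): 51
merge 29 and 51: 80
The subtree containing a is merged 2 times, so code length = 2.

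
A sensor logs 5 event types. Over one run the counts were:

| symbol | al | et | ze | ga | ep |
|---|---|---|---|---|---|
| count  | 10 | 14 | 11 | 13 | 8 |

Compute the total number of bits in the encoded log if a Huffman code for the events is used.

Build the Huffman tree bottom-up:
combine ep(8), al(10) → 18
combine ze(11), ga(13) → 24
combine et(14), 18 → 32
combine 24, 32 → 56
Total encoded bits = sum of merged weights = 18 + 24 + 32 + 56 = 130.

130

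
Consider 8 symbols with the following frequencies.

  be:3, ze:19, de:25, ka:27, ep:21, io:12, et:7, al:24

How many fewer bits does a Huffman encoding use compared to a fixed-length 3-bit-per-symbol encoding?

20

Fixed-length: 3 bits × 138 symbols = 414 bits.
Huffman merges:
be(3) + et(7) → 10
10 + io(12) → 22
ze(19) + ep(21) → 40
22 + al(24) → 46
de(25) + ka(27) → 52
40 + 46 → 86
52 + 86 → 138
Huffman total = 10 + 22 + 40 + 46 + 52 + 86 + 138 = 394 bits.
Saving = 414 − 394 = 20 bits.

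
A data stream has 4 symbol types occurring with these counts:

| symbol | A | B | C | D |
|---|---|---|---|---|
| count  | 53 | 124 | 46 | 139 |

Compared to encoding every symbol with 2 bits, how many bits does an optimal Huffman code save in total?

Fixed-length: 2 bits × 362 symbols = 724 bits.
Huffman merges:
combine C(46), A(53) → 99
combine 99, B(124) → 223
combine D(139), 223 → 362
Huffman total = 99 + 223 + 362 = 684 bits.
Saving = 724 − 684 = 40 bits.

40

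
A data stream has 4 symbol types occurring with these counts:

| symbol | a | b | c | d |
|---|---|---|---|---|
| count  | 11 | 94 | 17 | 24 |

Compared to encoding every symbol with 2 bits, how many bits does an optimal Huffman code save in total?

66

Fixed-length: 2 bits × 146 symbols = 292 bits.
Huffman merges:
merge a(11) and c(17): 28
merge d(24) and 28: 52
merge 52 and b(94): 146
Huffman total = 28 + 52 + 146 = 226 bits.
Saving = 292 − 226 = 66 bits.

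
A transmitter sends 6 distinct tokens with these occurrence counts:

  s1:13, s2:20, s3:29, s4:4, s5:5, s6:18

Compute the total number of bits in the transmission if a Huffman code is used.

209

Build the Huffman tree bottom-up:
s4(4) + s5(5) → 9
9 + s1(13) → 22
s6(18) + s2(20) → 38
22 + s3(29) → 51
38 + 51 → 89
Each symbol's bit-cost is frequency × depth; summing gives 209 bits (equivalently 9 + 22 + 38 + 51 + 89).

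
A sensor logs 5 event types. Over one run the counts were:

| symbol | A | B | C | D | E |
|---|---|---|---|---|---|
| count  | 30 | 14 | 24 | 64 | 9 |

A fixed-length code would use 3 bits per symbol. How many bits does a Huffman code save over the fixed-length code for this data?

135

Fixed-length: 3 bits × 141 symbols = 423 bits.
Huffman merges:
merge E(9) and B(14): 23
merge 23 and C(24): 47
merge A(30) and 47: 77
merge D(64) and 77: 141
Huffman total = 23 + 47 + 77 + 141 = 288 bits.
Saving = 423 − 288 = 135 bits.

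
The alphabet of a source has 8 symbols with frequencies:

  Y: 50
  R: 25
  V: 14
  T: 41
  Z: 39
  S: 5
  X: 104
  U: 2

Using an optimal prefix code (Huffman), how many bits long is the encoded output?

Greedily combine the two least-frequent nodes:
U(2) + S(5) → 7
7 + V(14) → 21
21 + R(25) → 46
Z(39) + T(41) → 80
46 + Y(50) → 96
80 + 96 → 176
X(104) + 176 → 280
Total encoded bits = sum of merged weights = 7 + 21 + 46 + 80 + 96 + 176 + 280 = 706.

706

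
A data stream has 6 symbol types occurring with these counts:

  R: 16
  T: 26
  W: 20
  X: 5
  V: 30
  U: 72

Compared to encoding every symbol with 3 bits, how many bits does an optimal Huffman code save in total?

123

Fixed-length: 3 bits × 169 symbols = 507 bits.
Huffman merges:
X(5) + R(16) → 21
W(20) + 21 → 41
T(26) + V(30) → 56
41 + 56 → 97
U(72) + 97 → 169
Huffman total = 21 + 41 + 56 + 97 + 169 = 384 bits.
Saving = 507 − 384 = 123 bits.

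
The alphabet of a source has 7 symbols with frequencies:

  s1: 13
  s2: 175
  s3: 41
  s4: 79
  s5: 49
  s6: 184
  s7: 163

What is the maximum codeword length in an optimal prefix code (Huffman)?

5

Merge the two lowest-weight nodes at each step:
merge s1(13) and s3(41): 54
merge s5(49) and 54: 103
merge s4(79) and 103: 182
merge s7(163) and s2(175): 338
merge 182 and s6(184): 366
merge 338 and 366: 704
The rarest symbols sit at the bottom; the longest codeword is 5 bits.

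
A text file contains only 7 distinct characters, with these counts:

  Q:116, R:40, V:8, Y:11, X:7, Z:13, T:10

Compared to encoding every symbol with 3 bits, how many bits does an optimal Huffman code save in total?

208

Fixed-length: 3 bits × 205 symbols = 615 bits.
Huffman merges:
X(7) + V(8) → 15
T(10) + Y(11) → 21
Z(13) + 15 → 28
21 + 28 → 49
R(40) + 49 → 89
89 + Q(116) → 205
Huffman total = 15 + 21 + 28 + 49 + 89 + 205 = 407 bits.
Saving = 615 − 407 = 208 bits.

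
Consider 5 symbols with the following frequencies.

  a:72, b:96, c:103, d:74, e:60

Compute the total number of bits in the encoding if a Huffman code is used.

942

Build the Huffman tree bottom-up:
merge e(60) and a(72): 132
merge d(74) and b(96): 170
merge c(103) and 132: 235
merge 170 and 235: 405
Each symbol's bit-cost is frequency × depth; summing gives 942 bits (equivalently 132 + 170 + 235 + 405).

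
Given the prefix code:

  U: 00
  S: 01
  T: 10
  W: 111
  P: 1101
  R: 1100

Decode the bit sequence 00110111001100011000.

Read left to right; each codeword is recognised as soon as it completes (prefix code):
  00→U | 1101→P | 1100→R | 1100→R | 01→S | 10→T | 00→U
Decoded message: UPRRSTU

UPRRSTU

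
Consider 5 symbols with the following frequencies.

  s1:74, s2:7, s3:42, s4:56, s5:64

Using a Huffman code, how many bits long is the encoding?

535

Merge the two smallest weights repeatedly:
s2(7) + s3(42) → 49
49 + s4(56) → 105
s5(64) + s1(74) → 138
105 + 138 → 243
Each symbol's bit-cost is frequency × depth; summing gives 535 bits (equivalently 49 + 105 + 138 + 243).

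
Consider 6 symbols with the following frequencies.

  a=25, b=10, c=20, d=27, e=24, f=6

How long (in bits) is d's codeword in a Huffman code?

Repeatedly merge the two smallest:
merge f(6) and b(10): 16
merge 16 and c(20): 36
merge e(24) and a(25): 49
merge d(27) and 36: 63
merge 49 and 63: 112
d's leaf is at depth 2, giving a 2-bit codeword.

2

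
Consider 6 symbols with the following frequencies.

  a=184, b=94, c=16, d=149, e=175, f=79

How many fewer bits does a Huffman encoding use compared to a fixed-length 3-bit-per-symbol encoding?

413

Fixed-length: 3 bits × 697 symbols = 2091 bits.
Huffman merges:
c(16) + f(79) → 95
b(94) + 95 → 189
d(149) + e(175) → 324
a(184) + 189 → 373
324 + 373 → 697
Huffman total = 95 + 189 + 324 + 373 + 697 = 1678 bits.
Saving = 2091 − 1678 = 413 bits.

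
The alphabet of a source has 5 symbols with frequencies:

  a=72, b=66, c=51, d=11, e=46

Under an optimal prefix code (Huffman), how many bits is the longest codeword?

Merge the two lowest-weight nodes at each step:
combine d(11), e(46) → 57
combine c(51), 57 → 108
combine b(66), a(72) → 138
combine 108, 138 → 246
The rarest symbols sit at the bottom; the longest codeword is 3 bits.

3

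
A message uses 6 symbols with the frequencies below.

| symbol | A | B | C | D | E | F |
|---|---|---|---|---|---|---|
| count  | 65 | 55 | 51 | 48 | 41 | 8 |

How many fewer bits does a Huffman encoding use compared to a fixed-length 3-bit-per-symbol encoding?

Fixed-length: 3 bits × 268 symbols = 804 bits.
Huffman merges:
merge F(8) and E(41): 49
merge D(48) and 49: 97
merge C(51) and B(55): 106
merge A(65) and 97: 162
merge 106 and 162: 268
Huffman total = 49 + 97 + 106 + 162 + 268 = 682 bits.
Saving = 804 − 682 = 122 bits.

122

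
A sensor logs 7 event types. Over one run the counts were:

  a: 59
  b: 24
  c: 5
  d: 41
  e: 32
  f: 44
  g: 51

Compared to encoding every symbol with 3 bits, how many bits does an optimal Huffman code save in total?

Fixed-length: 3 bits × 256 symbols = 768 bits.
Huffman merges:
combine c(5), b(24) → 29
combine 29, e(32) → 61
combine d(41), f(44) → 85
combine g(51), a(59) → 110
combine 61, 85 → 146
combine 110, 146 → 256
Huffman total = 29 + 61 + 85 + 110 + 146 + 256 = 687 bits.
Saving = 768 − 687 = 81 bits.

81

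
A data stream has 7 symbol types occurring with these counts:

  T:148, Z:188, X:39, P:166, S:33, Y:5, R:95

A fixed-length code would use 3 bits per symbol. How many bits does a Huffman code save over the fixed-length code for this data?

Fixed-length: 3 bits × 674 symbols = 2022 bits.
Huffman merges:
merge Y(5) and S(33): 38
merge 38 and X(39): 77
merge 77 and R(95): 172
merge T(148) and P(166): 314
merge 172 and Z(188): 360
merge 314 and 360: 674
Huffman total = 38 + 77 + 172 + 314 + 360 + 674 = 1635 bits.
Saving = 2022 − 1635 = 387 bits.

387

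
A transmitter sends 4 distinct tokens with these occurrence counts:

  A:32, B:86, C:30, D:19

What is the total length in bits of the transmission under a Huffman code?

Build the Huffman tree bottom-up:
merge D(19) and C(30): 49
merge A(32) and 49: 81
merge 81 and B(86): 167
Each symbol's bit-cost is frequency × depth; summing gives 297 bits (equivalently 49 + 81 + 167).

297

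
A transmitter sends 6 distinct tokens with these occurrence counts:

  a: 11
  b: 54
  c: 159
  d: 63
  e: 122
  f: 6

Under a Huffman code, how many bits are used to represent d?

3

Huffman merges, smallest pair first:
f(6) + a(11) → 17
17 + b(54) → 71
d(63) + 71 → 134
e(122) + 134 → 256
c(159) + 256 → 415
The subtree containing d is merged 3 times, so code length = 3.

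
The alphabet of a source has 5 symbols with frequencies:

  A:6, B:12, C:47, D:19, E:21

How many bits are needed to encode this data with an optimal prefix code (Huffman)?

218

Merge the two smallest weights repeatedly:
A(6) + B(12) → 18
18 + D(19) → 37
E(21) + 37 → 58
C(47) + 58 → 105
The encoded length is the sum of every internal node's weight: 18 + 37 + 58 + 105 = 218 bits.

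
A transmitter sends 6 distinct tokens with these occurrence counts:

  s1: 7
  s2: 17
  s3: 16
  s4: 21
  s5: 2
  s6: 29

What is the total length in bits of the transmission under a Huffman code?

Merge the two smallest weights repeatedly:
combine s5(2), s1(7) → 9
combine 9, s3(16) → 25
combine s2(17), s4(21) → 38
combine 25, s6(29) → 54
combine 38, 54 → 92
The encoded length is the sum of every internal node's weight: 9 + 25 + 38 + 54 + 92 = 218 bits.

218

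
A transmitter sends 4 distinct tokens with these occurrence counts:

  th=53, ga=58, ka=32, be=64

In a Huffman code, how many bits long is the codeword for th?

Repeatedly merge the two smallest:
ka(32) + th(53) → 85
ga(58) + be(64) → 122
85 + 122 → 207
th's leaf is at depth 2, giving a 2-bit codeword.

2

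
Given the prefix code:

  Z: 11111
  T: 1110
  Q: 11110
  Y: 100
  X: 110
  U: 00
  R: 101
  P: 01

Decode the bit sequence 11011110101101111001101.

XQRRTPR

Read left to right; each codeword is recognised as soon as it completes (prefix code):
  110→X | 11110→Q | 101→R | 101→R | 1110→T | 01→P | 101→R
Decoded message: XQRRTPR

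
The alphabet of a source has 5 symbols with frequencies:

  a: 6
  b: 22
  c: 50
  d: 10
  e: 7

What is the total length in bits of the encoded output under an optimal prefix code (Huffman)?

176

Merge the two smallest weights repeatedly:
combine a(6), e(7) → 13
combine d(10), 13 → 23
combine b(22), 23 → 45
combine 45, c(50) → 95
The encoded length is the sum of every internal node's weight: 13 + 23 + 45 + 95 = 176 bits.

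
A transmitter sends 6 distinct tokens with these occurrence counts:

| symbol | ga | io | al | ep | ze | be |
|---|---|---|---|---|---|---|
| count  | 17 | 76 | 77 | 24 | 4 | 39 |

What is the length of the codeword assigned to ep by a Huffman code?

Build the tree from the bottom:
merge ze(4) and ga(17): 21
merge 21 and ep(24): 45
merge be(39) and 45: 84
merge io(76) and al(77): 153
merge 84 and 153: 237
The subtree containing ep is merged 3 times, so code length = 3.

3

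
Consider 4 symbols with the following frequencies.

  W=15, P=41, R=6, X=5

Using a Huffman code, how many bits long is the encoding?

104

Merge the two smallest weights repeatedly:
merge X(5) and R(6): 11
merge 11 and W(15): 26
merge 26 and P(41): 67
The encoded length is the sum of every internal node's weight: 11 + 26 + 67 = 104 bits.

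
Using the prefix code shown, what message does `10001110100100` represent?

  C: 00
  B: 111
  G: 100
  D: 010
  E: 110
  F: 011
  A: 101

Read left to right; each codeword is recognised as soon as it completes (prefix code):
  100→G | 011→F | 101→A | 00→C | 100→G
Decoded message: GFACG

GFACG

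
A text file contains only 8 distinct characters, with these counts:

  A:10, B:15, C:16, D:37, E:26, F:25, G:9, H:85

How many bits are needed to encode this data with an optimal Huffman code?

593

Merge the two smallest weights repeatedly:
G(9) + A(10) → 19
B(15) + C(16) → 31
19 + F(25) → 44
E(26) + 31 → 57
D(37) + 44 → 81
57 + 81 → 138
H(85) + 138 → 223
Each symbol's bit-cost is frequency × depth; summing gives 593 bits (equivalently 19 + 31 + 44 + 57 + 81 + 138 + 223).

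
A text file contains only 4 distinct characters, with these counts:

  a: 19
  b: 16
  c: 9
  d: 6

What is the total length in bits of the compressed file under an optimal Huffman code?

96

Greedily combine the two least-frequent nodes:
d(6) + c(9) → 15
15 + b(16) → 31
a(19) + 31 → 50
Total encoded bits = sum of merged weights = 15 + 31 + 50 = 96.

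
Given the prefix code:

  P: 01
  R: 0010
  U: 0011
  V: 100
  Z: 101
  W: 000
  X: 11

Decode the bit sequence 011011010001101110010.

Read left to right; each codeword is recognised as soon as it completes (prefix code):
  01→P | 101→Z | 101→Z | 000→W | 11→X | 01→P | 11→X | 0010→R
Decoded message: PZZWXPXR

PZZWXPXR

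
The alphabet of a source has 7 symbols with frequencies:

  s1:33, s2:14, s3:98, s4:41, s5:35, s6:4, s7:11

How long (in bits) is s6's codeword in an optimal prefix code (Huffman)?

5

Build the tree from the bottom:
merge s6(4) and s7(11): 15
merge s2(14) and 15: 29
merge 29 and s1(33): 62
merge s5(35) and s4(41): 76
merge 62 and 76: 138
merge s3(98) and 138: 236
The subtree containing s6 is merged 5 times, so code length = 5.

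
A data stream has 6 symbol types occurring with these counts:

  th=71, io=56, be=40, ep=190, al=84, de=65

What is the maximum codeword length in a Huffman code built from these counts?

4

Merge the two lowest-weight nodes at each step:
be(40) + io(56) → 96
de(65) + th(71) → 136
al(84) + 96 → 180
136 + 180 → 316
ep(190) + 316 → 506
The first pair merged (be, io) ends up deepest, at depth 4.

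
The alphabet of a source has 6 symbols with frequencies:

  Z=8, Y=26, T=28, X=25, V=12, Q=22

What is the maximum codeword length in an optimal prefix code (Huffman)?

4

Merge the two lowest-weight nodes at each step:
merge Z(8) and V(12): 20
merge 20 and Q(22): 42
merge X(25) and Y(26): 51
merge T(28) and 42: 70
merge 51 and 70: 121
Maximum depth reached is 4.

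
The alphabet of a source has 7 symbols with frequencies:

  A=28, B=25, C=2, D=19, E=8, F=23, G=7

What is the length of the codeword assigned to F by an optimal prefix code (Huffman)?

2

Huffman merges, smallest pair first:
combine C(2), G(7) → 9
combine E(8), 9 → 17
combine 17, D(19) → 36
combine F(23), B(25) → 48
combine A(28), 36 → 64
combine 48, 64 → 112
F sits 2 levels below the root, so its codeword is 2 bits.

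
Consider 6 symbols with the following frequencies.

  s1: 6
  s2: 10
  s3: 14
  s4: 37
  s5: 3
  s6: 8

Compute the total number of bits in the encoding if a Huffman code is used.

169

Merge the two smallest weights repeatedly:
merge s5(3) and s1(6): 9
merge s6(8) and 9: 17
merge s2(10) and s3(14): 24
merge 17 and 24: 41
merge s4(37) and 41: 78
Total encoded bits = sum of merged weights = 9 + 17 + 24 + 41 + 78 = 169.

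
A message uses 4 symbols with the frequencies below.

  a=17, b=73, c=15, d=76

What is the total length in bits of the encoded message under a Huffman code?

Greedily combine the two least-frequent nodes:
c(15) + a(17) → 32
32 + b(73) → 105
d(76) + 105 → 181
Total encoded bits = sum of merged weights = 32 + 105 + 181 = 318.

318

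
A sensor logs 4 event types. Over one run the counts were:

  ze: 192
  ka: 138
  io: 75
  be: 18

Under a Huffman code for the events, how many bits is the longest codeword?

3

Merge the two lowest-weight nodes at each step:
merge be(18) and io(75): 93
merge 93 and ka(138): 231
merge ze(192) and 231: 423
Maximum depth reached is 3.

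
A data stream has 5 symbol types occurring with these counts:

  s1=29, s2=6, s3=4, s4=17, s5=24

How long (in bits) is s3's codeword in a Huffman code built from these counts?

Huffman merges, smallest pair first:
combine s3(4), s2(6) → 10
combine 10, s4(17) → 27
combine s5(24), 27 → 51
combine s1(29), 51 → 80
s3's leaf is at depth 4, giving a 4-bit codeword.

4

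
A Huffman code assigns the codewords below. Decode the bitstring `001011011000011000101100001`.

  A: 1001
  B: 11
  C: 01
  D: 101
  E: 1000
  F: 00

Read left to right; each codeword is recognised as soon as it completes (prefix code):
  00→F | 101→D | 101→D | 1000→E | 01→C | 1000→E | 101→D | 1000→E | 01→C
Decoded message: FDDECEDEC

FDDECEDEC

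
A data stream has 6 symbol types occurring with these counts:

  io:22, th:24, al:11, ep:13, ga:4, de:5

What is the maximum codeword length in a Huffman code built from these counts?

4

Merge the two lowest-weight nodes at each step:
combine ga(4), de(5) → 9
combine 9, al(11) → 20
combine ep(13), 20 → 33
combine io(22), th(24) → 46
combine 33, 46 → 79
The first pair merged (ga, de) ends up deepest, at depth 4.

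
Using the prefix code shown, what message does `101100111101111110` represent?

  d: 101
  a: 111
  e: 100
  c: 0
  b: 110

deadab

Read left to right; each codeword is recognised as soon as it completes (prefix code):
  101→d | 100→e | 111→a | 101→d | 111→a | 110→b
Decoded message: deadab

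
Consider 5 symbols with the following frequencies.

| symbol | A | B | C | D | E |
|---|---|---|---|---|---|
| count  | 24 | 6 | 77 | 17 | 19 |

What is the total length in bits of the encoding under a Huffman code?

Merge the two smallest weights repeatedly:
combine B(6), D(17) → 23
combine E(19), 23 → 42
combine A(24), 42 → 66
combine 66, C(77) → 143
The encoded length is the sum of every internal node's weight: 23 + 42 + 66 + 143 = 274 bits.

274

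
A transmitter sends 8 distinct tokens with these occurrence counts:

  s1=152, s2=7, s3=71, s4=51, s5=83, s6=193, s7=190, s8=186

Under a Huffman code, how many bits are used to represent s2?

5

Huffman merges, smallest pair first:
s2(7) + s4(51) → 58
58 + s3(71) → 129
s5(83) + 129 → 212
s1(152) + s8(186) → 338
s7(190) + s6(193) → 383
212 + 338 → 550
383 + 550 → 933
s2's leaf is at depth 5, giving a 5-bit codeword.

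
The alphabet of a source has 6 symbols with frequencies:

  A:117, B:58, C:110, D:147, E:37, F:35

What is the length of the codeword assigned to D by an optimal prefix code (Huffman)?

Huffman merges, smallest pair first:
combine F(35), E(37) → 72
combine B(58), 72 → 130
combine C(110), A(117) → 227
combine 130, D(147) → 277
combine 227, 277 → 504
D sits 2 levels below the root, so its codeword is 2 bits.

2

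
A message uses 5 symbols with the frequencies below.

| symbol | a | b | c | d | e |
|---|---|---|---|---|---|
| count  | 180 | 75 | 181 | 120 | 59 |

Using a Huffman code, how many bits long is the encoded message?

1364

Build the Huffman tree bottom-up:
combine e(59), b(75) → 134
combine d(120), 134 → 254
combine a(180), c(181) → 361
combine 254, 361 → 615
Each symbol's bit-cost is frequency × depth; summing gives 1364 bits (equivalently 134 + 254 + 361 + 615).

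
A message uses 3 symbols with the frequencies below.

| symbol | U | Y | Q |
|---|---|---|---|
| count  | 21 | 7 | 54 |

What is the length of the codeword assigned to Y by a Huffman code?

2

Huffman merges, smallest pair first:
merge Y(7) and U(21): 28
merge 28 and Q(54): 82
Y sits 2 levels below the root, so its codeword is 2 bits.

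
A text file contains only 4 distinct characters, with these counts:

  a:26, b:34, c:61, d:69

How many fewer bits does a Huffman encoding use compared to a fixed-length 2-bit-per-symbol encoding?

9

Fixed-length: 2 bits × 190 symbols = 380 bits.
Huffman merges:
combine a(26), b(34) → 60
combine 60, c(61) → 121
combine d(69), 121 → 190
Huffman total = 60 + 121 + 190 = 371 bits.
Saving = 380 − 371 = 9 bits.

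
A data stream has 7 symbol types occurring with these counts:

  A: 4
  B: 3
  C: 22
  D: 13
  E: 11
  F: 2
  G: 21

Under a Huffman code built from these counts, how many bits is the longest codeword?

5

Merge the two lowest-weight nodes at each step:
combine F(2), B(3) → 5
combine A(4), 5 → 9
combine 9, E(11) → 20
combine D(13), 20 → 33
combine G(21), C(22) → 43
combine 33, 43 → 76
The first pair merged (F, B) ends up deepest, at depth 5.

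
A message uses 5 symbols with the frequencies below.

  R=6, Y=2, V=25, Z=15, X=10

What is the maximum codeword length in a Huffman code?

4

Merge the two lowest-weight nodes at each step:
merge Y(2) and R(6): 8
merge 8 and X(10): 18
merge Z(15) and 18: 33
merge V(25) and 33: 58
Maximum depth reached is 4.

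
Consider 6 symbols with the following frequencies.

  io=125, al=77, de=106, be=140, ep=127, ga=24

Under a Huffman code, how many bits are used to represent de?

Repeatedly merge the two smallest:
ga(24) + al(77) → 101
101 + de(106) → 207
io(125) + ep(127) → 252
be(140) + 207 → 347
252 + 347 → 599
de sits 3 levels below the root, so its codeword is 3 bits.

3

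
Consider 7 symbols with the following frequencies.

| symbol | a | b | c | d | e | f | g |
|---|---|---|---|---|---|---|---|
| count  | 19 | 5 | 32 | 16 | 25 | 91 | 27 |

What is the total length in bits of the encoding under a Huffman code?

524

Greedily combine the two least-frequent nodes:
combine b(5), d(16) → 21
combine a(19), 21 → 40
combine e(25), g(27) → 52
combine c(32), 40 → 72
combine 52, 72 → 124
combine f(91), 124 → 215
Each symbol's bit-cost is frequency × depth; summing gives 524 bits (equivalently 21 + 40 + 52 + 72 + 124 + 215).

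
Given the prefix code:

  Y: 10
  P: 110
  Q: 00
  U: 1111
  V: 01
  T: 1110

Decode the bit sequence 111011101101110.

Read left to right; each codeword is recognised as soon as it completes (prefix code):
  1110→T | 1110→T | 110→P | 1110→T
Decoded message: TTPT

TTPT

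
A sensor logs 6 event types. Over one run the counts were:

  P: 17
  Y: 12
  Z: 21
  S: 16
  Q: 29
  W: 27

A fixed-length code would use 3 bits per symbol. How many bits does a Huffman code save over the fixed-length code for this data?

56

Fixed-length: 3 bits × 122 symbols = 366 bits.
Huffman merges:
combine Y(12), S(16) → 28
combine P(17), Z(21) → 38
combine W(27), 28 → 55
combine Q(29), 38 → 67
combine 55, 67 → 122
Huffman total = 28 + 38 + 55 + 67 + 122 = 310 bits.
Saving = 366 − 310 = 56 bits.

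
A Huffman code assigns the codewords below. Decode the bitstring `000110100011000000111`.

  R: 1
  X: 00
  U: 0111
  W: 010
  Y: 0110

Read left to right; each codeword is recognised as soon as it completes (prefix code):
  00→X | 0110→Y | 1→R | 00→X | 0110→Y | 00→X | 00→X | 0111→U
Decoded message: XYRXYXXU

XYRXYXXU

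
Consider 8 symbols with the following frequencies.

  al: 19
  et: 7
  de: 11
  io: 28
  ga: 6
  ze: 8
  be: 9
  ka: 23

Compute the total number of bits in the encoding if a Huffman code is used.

312

Merge the two smallest weights repeatedly:
ga(6) + et(7) → 13
ze(8) + be(9) → 17
de(11) + 13 → 24
17 + al(19) → 36
ka(23) + 24 → 47
io(28) + 36 → 64
47 + 64 → 111
Total encoded bits = sum of merged weights = 13 + 17 + 24 + 36 + 47 + 64 + 111 = 312.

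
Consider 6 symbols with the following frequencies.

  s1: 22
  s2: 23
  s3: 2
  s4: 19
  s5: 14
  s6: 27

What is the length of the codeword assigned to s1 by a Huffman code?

Build the tree from the bottom:
combine s3(2), s5(14) → 16
combine 16, s4(19) → 35
combine s1(22), s2(23) → 45
combine s6(27), 35 → 62
combine 45, 62 → 107
s1 sits 2 levels below the root, so its codeword is 2 bits.

2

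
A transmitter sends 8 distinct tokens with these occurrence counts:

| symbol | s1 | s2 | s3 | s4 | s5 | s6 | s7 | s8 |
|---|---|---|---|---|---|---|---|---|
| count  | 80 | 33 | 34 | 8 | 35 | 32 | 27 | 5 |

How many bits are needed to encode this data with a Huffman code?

Greedily combine the two least-frequent nodes:
s8(5) + s4(8) → 13
13 + s7(27) → 40
s6(32) + s2(33) → 65
s3(34) + s5(35) → 69
40 + 65 → 105
69 + s1(80) → 149
105 + 149 → 254
Each symbol's bit-cost is frequency × depth; summing gives 695 bits (equivalently 13 + 40 + 65 + 69 + 105 + 149 + 254).

695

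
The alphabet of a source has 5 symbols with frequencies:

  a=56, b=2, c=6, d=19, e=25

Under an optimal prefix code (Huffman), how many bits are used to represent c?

4

Repeatedly merge the two smallest:
combine b(2), c(6) → 8
combine 8, d(19) → 27
combine e(25), 27 → 52
combine 52, a(56) → 108
The subtree containing c is merged 4 times, so code length = 4.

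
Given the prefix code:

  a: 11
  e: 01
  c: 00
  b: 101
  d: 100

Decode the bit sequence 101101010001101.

bbeceb

Read left to right; each codeword is recognised as soon as it completes (prefix code):
  101→b | 101→b | 01→e | 00→c | 01→e | 101→b
Decoded message: bbeceb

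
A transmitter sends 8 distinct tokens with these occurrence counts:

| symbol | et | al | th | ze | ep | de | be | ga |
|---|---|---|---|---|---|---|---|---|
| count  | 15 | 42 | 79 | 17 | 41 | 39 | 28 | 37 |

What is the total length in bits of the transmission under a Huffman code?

847

Greedily combine the two least-frequent nodes:
et(15) + ze(17) → 32
be(28) + 32 → 60
ga(37) + de(39) → 76
ep(41) + al(42) → 83
60 + 76 → 136
th(79) + 83 → 162
136 + 162 → 298
The encoded length is the sum of every internal node's weight: 32 + 60 + 76 + 83 + 136 + 162 + 298 = 847 bits.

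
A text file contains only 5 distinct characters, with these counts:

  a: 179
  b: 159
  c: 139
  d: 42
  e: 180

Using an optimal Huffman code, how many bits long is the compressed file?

1579

Greedily combine the two least-frequent nodes:
merge d(42) and c(139): 181
merge b(159) and a(179): 338
merge e(180) and 181: 361
merge 338 and 361: 699
The encoded length is the sum of every internal node's weight: 181 + 338 + 361 + 699 = 1579 bits.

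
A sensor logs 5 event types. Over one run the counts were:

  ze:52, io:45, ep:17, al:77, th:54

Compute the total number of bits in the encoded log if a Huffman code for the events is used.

552

Merge the two smallest weights repeatedly:
merge ep(17) and io(45): 62
merge ze(52) and th(54): 106
merge 62 and al(77): 139
merge 106 and 139: 245
Total encoded bits = sum of merged weights = 62 + 106 + 139 + 245 = 552.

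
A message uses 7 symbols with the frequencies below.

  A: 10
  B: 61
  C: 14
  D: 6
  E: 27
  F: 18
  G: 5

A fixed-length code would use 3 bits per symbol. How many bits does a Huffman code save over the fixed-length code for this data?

90

Fixed-length: 3 bits × 141 symbols = 423 bits.
Huffman merges:
combine G(5), D(6) → 11
combine A(10), 11 → 21
combine C(14), F(18) → 32
combine 21, E(27) → 48
combine 32, 48 → 80
combine B(61), 80 → 141
Huffman total = 11 + 21 + 32 + 48 + 80 + 141 = 333 bits.
Saving = 423 − 333 = 90 bits.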